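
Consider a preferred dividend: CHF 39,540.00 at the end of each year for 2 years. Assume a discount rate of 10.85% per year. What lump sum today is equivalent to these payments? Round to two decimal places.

This is an ordinary annuity: 2 payments of CHF 39,540.00 at the end of each year.
Periodic rate r = 0.1085 per year.
PV = PMT × [(1 − (1+r)^−n)/r] = 39,540 × [1 − (1+r)^−2] / r = CHF 67,848.29

CHF 67,848.29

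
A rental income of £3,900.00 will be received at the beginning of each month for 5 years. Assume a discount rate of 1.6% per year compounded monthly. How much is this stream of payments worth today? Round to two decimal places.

£225,040.46

This is an annuity due: 60 payments of £3,900.00 at the beginning of each month.
Periodic rate r = 0.016/12 per month; n is counted in months.
PV = PMT × [(1 − (1+r)^−n)/r] × (1+r) = 3,900 × [1 − (1+r)^−60] / r × (1+r) = £225,040.46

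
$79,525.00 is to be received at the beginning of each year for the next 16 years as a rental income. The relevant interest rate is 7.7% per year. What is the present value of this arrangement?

$772,865.96

This is an annuity due: 16 payments of $79,525.00 at the beginning of each year.
Periodic rate r = 0.077 per year.
PV = PMT × [(1 − (1+r)^−n)/r] × (1+r) = 79,525 × [1 − (1+r)^−16] / r × (1+r) = $772,865.96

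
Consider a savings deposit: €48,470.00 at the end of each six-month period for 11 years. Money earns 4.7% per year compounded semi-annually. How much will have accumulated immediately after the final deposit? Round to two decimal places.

This is an ordinary annuity: 22 deposits of €48,470.00 at the end of each six-month period.
Periodic rate r = 0.047/2 per half-year; n is counted in half-years.
FV = PMT × [((1+r)^n − 1)/r] = 48,470 × [(1+r)^22 − 1] / r = €1,375,699.50

€1,375,699.50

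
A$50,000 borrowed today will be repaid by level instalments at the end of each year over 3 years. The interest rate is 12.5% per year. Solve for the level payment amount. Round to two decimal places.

Level ordinary annuity; solve PV = PMT × [(1 − (1+r)^−n)/r] for PMT.
Periodic rate r = 0.125 per year.
With n = 3: PMT = 50,000 / ([(1 − (1+r)^−n)/r]) = A$20,996.54

A$20,996.54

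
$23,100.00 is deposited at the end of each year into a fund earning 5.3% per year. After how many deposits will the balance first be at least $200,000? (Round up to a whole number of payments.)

8 payments

Periodic rate r = 0.053 per year.
Ordinary annuity FV: 200,000 = 23,100 × [((1+r)^n − 1)/r].
(1+r)^n = 1 + 200,000 × r / 23,100, so n = ln(1 + 200,000·r/23,100) / ln(1+r) = 7.31.
Round up to a whole number of payments: n = 8.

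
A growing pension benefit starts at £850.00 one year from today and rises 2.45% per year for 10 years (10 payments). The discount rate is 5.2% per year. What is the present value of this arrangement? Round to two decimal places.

£7,192.71

Periodic rate r = 0.052 per year.
Growing ordinary annuity: PV = PMT₁ × [1 − ((1+g)/(1+r))^n] / (r − g) = 850 × [1 − ((1+0.0245)/(1+r))^10] / (r − 0.0245) = £7,192.71.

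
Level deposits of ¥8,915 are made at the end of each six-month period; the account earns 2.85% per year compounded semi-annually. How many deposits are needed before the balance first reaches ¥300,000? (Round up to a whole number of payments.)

28 payments

Periodic rate r = 0.0285/2 per half-year; n is counted in half-years.
Ordinary annuity FV: 300,000 = 8,915 × [((1+r)^n − 1)/r].
(1+r)^n = 1 + 300,000 × r / 8,915, so n = ln(1 + 300,000·r/8,915) / ln(1+r) = 27.68.
Round up to a whole number of payments: n = 28.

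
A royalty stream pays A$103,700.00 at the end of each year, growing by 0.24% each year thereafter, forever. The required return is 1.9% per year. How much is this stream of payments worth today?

A$6,246,987.95

Periodic rate r = 0.019 per year.
Growing perpetuity (Gordon): PV = PMT₁ / (r − g) = 103,700 / (r − 0.0024) = A$6,246,987.95.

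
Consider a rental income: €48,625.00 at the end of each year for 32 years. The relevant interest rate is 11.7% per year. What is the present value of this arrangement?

€403,548.70

This is an ordinary annuity: 32 payments of €48,625.00 at the end of each year.
Periodic rate r = 0.117 per year.
PV = PMT × [(1 − (1+r)^−n)/r] = 48,625 × [1 − (1+r)^−32] / r = €403,548.70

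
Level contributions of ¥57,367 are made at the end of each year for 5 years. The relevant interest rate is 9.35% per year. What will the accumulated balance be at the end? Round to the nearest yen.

This is an ordinary annuity: 5 deposits of ¥57,367 at the end of each year.
Periodic rate r = 0.0935 per year.
FV = PMT × [((1+r)^n − 1)/r] = 57,367 × [(1+r)^5 − 1] / r = ¥345,727

¥345,727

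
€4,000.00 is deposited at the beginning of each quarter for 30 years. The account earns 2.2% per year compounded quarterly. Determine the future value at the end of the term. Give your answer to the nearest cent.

€681,031.86

This is an annuity due: 120 deposits of €4,000.00 at the beginning of each quarter.
Periodic rate r = 0.022/4 per quarter; n is counted in quarters.
FV = PMT × [((1+r)^n − 1)/r] × (1+r) = 4,000 × [(1+r)^120 − 1] / r × (1+r) = €681,031.86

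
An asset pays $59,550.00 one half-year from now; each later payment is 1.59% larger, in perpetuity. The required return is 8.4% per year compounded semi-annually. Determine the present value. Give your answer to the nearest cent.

$2,281,609.20

Periodic rate r = 0.084/2 per half-year.
Growing perpetuity (Gordon): PV = PMT₁ / (r − g) = 59,550 / (r − 0.0159) = $2,281,609.20.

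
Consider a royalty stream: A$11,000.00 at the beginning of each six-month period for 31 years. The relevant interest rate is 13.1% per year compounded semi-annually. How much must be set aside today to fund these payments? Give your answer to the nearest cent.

This is an annuity due: 62 payments of A$11,000.00 at the beginning of each six-month period.
Periodic rate r = 0.131/2 per half-year; n is counted in half-years.
PV = PMT × [(1 − (1+r)^−n)/r] × (1+r) = 11,000 × [1 − (1+r)^−62] / r × (1+r) = A$175,436.33

A$175,436.33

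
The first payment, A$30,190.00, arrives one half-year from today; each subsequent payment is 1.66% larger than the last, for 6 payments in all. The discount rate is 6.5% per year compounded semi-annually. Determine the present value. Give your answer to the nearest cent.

A$168,821.19

Periodic rate r = 0.065/2 per half-year; n is counted in half-years.
Growing ordinary annuity: PV = PMT₁ × [1 − ((1+g)/(1+r))^n] / (r − g) = 30,190 × [1 − ((1+0.0166)/(1+r))^6] / (r − 0.0166) = A$168,821.19.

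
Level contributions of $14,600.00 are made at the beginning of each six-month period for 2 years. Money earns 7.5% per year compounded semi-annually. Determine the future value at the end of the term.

This is an annuity due: 4 deposits of $14,600.00 at the beginning of each six-month period.
Periodic rate r = 0.075/2 per half-year; n is counted in half-years.
FV = PMT × [((1+r)^n − 1)/r] × (1+r) = 14,600 × [(1+r)^4 − 1] / r × (1+r) = $64,084.19

$64,084.19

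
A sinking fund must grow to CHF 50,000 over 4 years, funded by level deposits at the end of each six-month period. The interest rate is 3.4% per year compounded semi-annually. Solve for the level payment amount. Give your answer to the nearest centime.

Level ordinary annuity; solve FV = PMT × [((1+r)^n − 1)/r] for PMT.
Periodic rate r = 0.034/2 per half-year; n is counted in half-years.
With n = 8: PMT = 50,000 / ([((1+r)^n − 1)/r]) = CHF 5,887.53

CHF 5,887.53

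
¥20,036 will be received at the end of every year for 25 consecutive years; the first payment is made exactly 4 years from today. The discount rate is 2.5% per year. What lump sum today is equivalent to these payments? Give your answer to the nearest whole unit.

Ordinary annuity of 25 payments, first payment at period 4.
Periodic rate r = 0.025 per year.
The ordinary-annuity PV formula values the stream one period before the first payment (period 3); discount that back 3 periods:
PV₀ = 20,036 × [1 − (1+r)^−25] / r × (1+r)^−3 = ¥342,793

¥342,793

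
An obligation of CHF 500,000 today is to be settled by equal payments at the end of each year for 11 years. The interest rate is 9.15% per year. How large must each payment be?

CHF 73,994.96

Level ordinary annuity; solve PV = PMT × [(1 − (1+r)^−n)/r] for PMT.
Periodic rate r = 0.0915 per year.
With n = 11: PMT = 500,000 / ([(1 − (1+r)^−n)/r]) = CHF 73,994.96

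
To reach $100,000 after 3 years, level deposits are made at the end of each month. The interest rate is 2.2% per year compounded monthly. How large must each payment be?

Level ordinary annuity; solve FV = PMT × [((1+r)^n − 1)/r] for PMT.
Periodic rate r = 0.022/12 per month; n is counted in months.
With n = 36: PMT = 100,000 / ([((1+r)^n − 1)/r]) = $2,689.66

$2,689.66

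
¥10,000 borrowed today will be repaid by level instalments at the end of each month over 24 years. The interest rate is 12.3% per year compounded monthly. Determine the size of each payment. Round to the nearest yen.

Level ordinary annuity; solve PV = PMT × [(1 − (1+r)^−n)/r] for PMT.
Periodic rate r = 0.123/12 per month; n is counted in months.
With n = 288: PMT = 10,000 / ([(1 − (1+r)^−n)/r]) = ¥108

¥108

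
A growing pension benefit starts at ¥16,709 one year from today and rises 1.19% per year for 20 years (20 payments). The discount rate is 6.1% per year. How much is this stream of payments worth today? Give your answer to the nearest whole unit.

Periodic rate r = 0.061 per year.
Growing ordinary annuity: PV = PMT₁ × [1 − ((1+g)/(1+r))^n] / (r − g) = 16,709 × [1 − ((1+0.0119)/(1+r))^20] / (r − 0.0119) = ¥208,385.

¥208,385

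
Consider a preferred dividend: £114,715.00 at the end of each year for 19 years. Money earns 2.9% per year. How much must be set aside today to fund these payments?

This is an ordinary annuity: 19 payments of £114,715.00 at the end of each year.
Periodic rate r = 0.029 per year.
PV = PMT × [(1 − (1+r)^−n)/r] = 114,715 × [1 − (1+r)^−19] / r = £1,657,795.13

£1,657,795.13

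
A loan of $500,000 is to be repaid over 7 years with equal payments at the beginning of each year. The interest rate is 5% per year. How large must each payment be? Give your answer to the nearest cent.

Level annuity due; solve PV = PMT × [(1 − (1+r)^−n)/r] × (1+r) for PMT.
Periodic rate r = 0.05 per year.
With n = 7: PMT = 500,000 / ([(1 − (1+r)^−n)/r] × (1+r)) = $82,295.15

$82,295.15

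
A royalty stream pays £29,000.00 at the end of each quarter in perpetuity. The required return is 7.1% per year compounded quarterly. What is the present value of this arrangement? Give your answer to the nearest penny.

Periodic rate r = 0.071/4 per quarter.
Level perpetuity: PV = PMT / r = 29,000 / (0.071/4) = £1,633,802.82.

£1,633,802.82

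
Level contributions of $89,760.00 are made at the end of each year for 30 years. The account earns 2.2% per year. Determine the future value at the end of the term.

$3,757,671.14

This is an ordinary annuity: 30 deposits of $89,760.00 at the end of each year.
Periodic rate r = 0.022 per year.
FV = PMT × [((1+r)^n − 1)/r] = 89,760 × [(1+r)^30 − 1] / r = $3,757,671.14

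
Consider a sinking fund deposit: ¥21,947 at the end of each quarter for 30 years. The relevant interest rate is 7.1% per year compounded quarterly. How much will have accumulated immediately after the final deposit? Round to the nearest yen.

This is an ordinary annuity: 120 deposits of ¥21,947 at the end of each quarter.
Periodic rate r = 0.071/4 per quarter; n is counted in quarters.
FV = PMT × [((1+r)^n − 1)/r] = 21,947 × [(1+r)^120 − 1] / r = ¥8,975,533

¥8,975,533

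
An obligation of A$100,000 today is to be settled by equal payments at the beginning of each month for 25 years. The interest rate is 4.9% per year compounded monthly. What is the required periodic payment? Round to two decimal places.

Level annuity due; solve PV = PMT × [(1 − (1+r)^−n)/r] × (1+r) for PMT.
Periodic rate r = 0.049/12 per month; n is counted in months.
With n = 300: PMT = 100,000 / ([(1 − (1+r)^−n)/r] × (1+r)) = A$576.42

A$576.42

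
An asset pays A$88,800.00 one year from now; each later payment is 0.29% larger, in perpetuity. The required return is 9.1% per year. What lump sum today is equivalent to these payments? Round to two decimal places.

Periodic rate r = 0.091 per year.
Growing perpetuity (Gordon): PV = PMT₁ / (r − g) = 88,800 / (r − 0.0029) = A$1,007,945.52.

A$1,007,945.52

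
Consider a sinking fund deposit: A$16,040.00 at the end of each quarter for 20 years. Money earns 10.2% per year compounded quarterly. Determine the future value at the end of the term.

A$4,086,367.59

This is an ordinary annuity: 80 deposits of A$16,040.00 at the end of each quarter.
Periodic rate r = 0.102/4 per quarter; n is counted in quarters.
FV = PMT × [((1+r)^n − 1)/r] = 16,040 × [(1+r)^80 − 1] / r = A$4,086,367.59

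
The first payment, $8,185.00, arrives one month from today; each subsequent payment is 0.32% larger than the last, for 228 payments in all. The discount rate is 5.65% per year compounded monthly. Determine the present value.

Periodic rate r = 0.0565/12 per month; n is counted in months.
Growing ordinary annuity: PV = PMT₁ × [1 − ((1+g)/(1+r))^n] / (r − g) = 8,185 × [1 − ((1+0.0032)/(1+r))^228] / (r − 0.0032) = $1,573,903.56.

$1,573,903.56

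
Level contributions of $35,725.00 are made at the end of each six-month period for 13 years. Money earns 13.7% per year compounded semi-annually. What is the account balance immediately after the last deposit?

$2,398,712.60

This is an ordinary annuity: 26 deposits of $35,725.00 at the end of each six-month period.
Periodic rate r = 0.137/2 per half-year; n is counted in half-years.
FV = PMT × [((1+r)^n − 1)/r] = 35,725 × [(1+r)^26 − 1] / r = $2,398,712.60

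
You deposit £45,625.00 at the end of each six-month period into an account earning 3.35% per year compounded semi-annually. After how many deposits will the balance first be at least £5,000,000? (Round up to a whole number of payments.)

Periodic rate r = 0.0335/2 per half-year; n is counted in half-years.
Ordinary annuity FV: 5,000,000 = 45,625 × [((1+r)^n − 1)/r].
(1+r)^n = 1 + 5,000,000 × r / 45,625, so n = ln(1 + 5,000,000·r/45,625) / ln(1+r) = 62.74.
Round up to a whole number of payments: n = 63.

63 payments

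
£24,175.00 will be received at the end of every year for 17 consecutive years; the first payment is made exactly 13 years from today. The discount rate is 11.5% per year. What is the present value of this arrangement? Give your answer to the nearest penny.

Ordinary annuity of 17 payments, first payment at period 13.
Periodic rate r = 0.115 per year.
The ordinary-annuity PV formula values the stream one period before the first payment (period 12); discount that back 12 periods:
PV₀ = 24,175 × [1 − (1+r)^−17] / r × (1+r)^−12 = £47,986.40

£47,986.40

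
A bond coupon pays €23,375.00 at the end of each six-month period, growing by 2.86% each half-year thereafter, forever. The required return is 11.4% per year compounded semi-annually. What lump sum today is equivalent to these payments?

Periodic rate r = 0.114/2 per half-year.
Growing perpetuity (Gordon): PV = PMT₁ / (r − g) = 23,375 / (r − 0.0286) = €823,063.38.

€823,063.38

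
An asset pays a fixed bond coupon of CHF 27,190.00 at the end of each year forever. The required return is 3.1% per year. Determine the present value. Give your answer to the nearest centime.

Periodic rate r = 0.031 per year.
Level perpetuity: PV = PMT / r = 27,190 / (0.031) = CHF 877,096.77.

CHF 877,096.77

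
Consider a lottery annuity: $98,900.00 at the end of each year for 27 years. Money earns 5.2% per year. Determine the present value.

$1,418,009.32

This is an ordinary annuity: 27 payments of $98,900.00 at the end of each year.
Periodic rate r = 0.052 per year.
PV = PMT × [(1 − (1+r)^−n)/r] = 98,900 × [1 − (1+r)^−27] / r = $1,418,009.32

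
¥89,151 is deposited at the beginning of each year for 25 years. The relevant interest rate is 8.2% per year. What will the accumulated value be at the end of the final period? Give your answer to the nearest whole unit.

This is an annuity due: 25 deposits of ¥89,151 at the beginning of each year.
Periodic rate r = 0.082 per year.
FV = PMT × [((1+r)^n − 1)/r] × (1+r) = 89,151 × [(1+r)^25 − 1] / r × (1+r) = ¥7,261,285

¥7,261,285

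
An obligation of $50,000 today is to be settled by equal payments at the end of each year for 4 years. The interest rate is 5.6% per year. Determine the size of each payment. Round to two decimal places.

Level ordinary annuity; solve PV = PMT × [(1 − (1+r)^−n)/r] for PMT.
Periodic rate r = 0.056 per year.
With n = 4: PMT = 50,000 / ([(1 − (1+r)^−n)/r]) = $14,297.64

$14,297.64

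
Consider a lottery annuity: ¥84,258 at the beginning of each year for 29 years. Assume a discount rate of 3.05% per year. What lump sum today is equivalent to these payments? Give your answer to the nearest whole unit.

¥1,655,663

This is an annuity due: 29 payments of ¥84,258 at the beginning of each year.
Periodic rate r = 0.0305 per year.
PV = PMT × [(1 − (1+r)^−n)/r] × (1+r) = 84,258 × [1 − (1+r)^−29] / r × (1+r) = ¥1,655,663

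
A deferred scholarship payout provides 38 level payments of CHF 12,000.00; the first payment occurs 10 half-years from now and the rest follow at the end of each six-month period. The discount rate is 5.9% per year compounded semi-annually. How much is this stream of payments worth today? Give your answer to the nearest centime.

Ordinary annuity of 38 payments, first payment at period 10.
Periodic rate r = 0.059/2 per half-year; n is counted in half-years.
The ordinary-annuity PV formula values the stream one period before the first payment (period 9); discount that back 9 periods:
PV₀ = 12,000 × [1 − (1+r)^−38] / r × (1+r)^−9 = CHF 209,394.21

CHF 209,394.21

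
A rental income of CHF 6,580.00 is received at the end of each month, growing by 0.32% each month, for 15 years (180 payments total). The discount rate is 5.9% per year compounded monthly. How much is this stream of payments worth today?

Periodic rate r = 0.059/12 per month; n is counted in months.
Growing ordinary annuity: PV = PMT₁ × [1 − ((1+g)/(1+r))^n] / (r − g) = 6,580 × [1 − ((1+0.0032)/(1+r))^180] / (r − 0.0032) = CHF 1,015,370.99.

CHF 1,015,370.99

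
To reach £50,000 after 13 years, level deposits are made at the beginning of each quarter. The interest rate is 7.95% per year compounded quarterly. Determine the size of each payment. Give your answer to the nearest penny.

Level annuity due; solve FV = PMT × [((1+r)^n − 1)/r] × (1+r) for PMT.
Periodic rate r = 0.0795/4 per quarter; n is counted in quarters.
With n = 52: PMT = 50,000 / ([((1+r)^n − 1)/r] × (1+r)) = £546.63

£546.63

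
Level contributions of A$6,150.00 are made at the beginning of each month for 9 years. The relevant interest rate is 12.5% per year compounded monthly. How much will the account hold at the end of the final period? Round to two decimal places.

This is an annuity due: 108 deposits of A$6,150.00 at the beginning of each month.
Periodic rate r = 0.125/12 per month; n is counted in months.
FV = PMT × [((1+r)^n − 1)/r] × (1+r) = 6,150 × [(1+r)^108 − 1] / r × (1+r) = A$1,230,291.98

A$1,230,291.98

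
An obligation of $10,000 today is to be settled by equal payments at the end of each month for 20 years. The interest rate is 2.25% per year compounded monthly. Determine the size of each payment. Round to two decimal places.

$51.78

Level ordinary annuity; solve PV = PMT × [(1 − (1+r)^−n)/r] for PMT.
Periodic rate r = 0.0225/12 per month; n is counted in months.
With n = 240: PMT = 10,000 / ([(1 − (1+r)^−n)/r]) = $51.78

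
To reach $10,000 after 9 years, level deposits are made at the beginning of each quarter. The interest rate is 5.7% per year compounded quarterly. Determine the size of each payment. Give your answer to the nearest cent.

Level annuity due; solve FV = PMT × [((1+r)^n − 1)/r] × (1+r) for PMT.
Periodic rate r = 0.057/4 per quarter; n is counted in quarters.
With n = 36: PMT = 10,000 / ([((1+r)^n − 1)/r] × (1+r)) = $211.51

$211.51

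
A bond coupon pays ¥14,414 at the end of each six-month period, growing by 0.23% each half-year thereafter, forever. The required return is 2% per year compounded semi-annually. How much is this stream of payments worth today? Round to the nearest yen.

¥1,871,948

Periodic rate r = 0.02/2 per half-year.
Growing perpetuity (Gordon): PV = PMT₁ / (r − g) = 14,414 / (r − 0.0023) = ¥1,871,948.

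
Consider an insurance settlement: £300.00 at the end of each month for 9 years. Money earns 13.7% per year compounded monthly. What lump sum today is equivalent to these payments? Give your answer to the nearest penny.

£18,566.02

This is an ordinary annuity: 108 payments of £300.00 at the end of each month.
Periodic rate r = 0.137/12 per month; n is counted in months.
PV = PMT × [(1 − (1+r)^−n)/r] = 300 × [1 − (1+r)^−108] / r = £18,566.02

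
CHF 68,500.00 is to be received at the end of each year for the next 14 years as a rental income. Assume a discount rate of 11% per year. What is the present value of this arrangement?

This is an ordinary annuity: 14 payments of CHF 68,500.00 at the end of each year.
Periodic rate r = 0.11 per year.
PV = PMT × [(1 − (1+r)^−n)/r] = 68,500 × [1 − (1+r)^−14] / r = CHF 478,257.77

CHF 478,257.77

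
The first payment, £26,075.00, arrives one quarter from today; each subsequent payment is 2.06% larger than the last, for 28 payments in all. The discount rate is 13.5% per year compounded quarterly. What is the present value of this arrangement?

Periodic rate r = 0.135/4 per quarter; n is counted in quarters.
Growing ordinary annuity: PV = PMT₁ × [1 − ((1+g)/(1+r))^n] / (r − g) = 26,075 × [1 − ((1+0.0206)/(1+r))^28] / (r − 0.0206) = £597,347.64.

£597,347.64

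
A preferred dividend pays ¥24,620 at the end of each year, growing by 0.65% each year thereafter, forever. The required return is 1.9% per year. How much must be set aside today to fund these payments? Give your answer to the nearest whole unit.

Periodic rate r = 0.019 per year.
Growing perpetuity (Gordon): PV = PMT₁ / (r − g) = 24,620 / (r − 0.0065) = ¥1,969,600.

¥1,969,600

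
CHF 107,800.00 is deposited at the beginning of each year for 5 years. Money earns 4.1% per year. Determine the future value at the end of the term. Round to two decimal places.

This is an annuity due: 5 deposits of CHF 107,800.00 at the beginning of each year.
Periodic rate r = 0.041 per year.
FV = PMT × [((1+r)^n − 1)/r] × (1+r) = 107,800 × [(1+r)^5 − 1] / r × (1+r) = CHF 609,034.52

CHF 609,034.52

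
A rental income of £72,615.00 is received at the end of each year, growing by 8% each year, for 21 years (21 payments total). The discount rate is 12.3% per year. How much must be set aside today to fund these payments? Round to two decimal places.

£944,876.92

Periodic rate r = 0.123 per year.
Growing ordinary annuity: PV = PMT₁ × [1 − ((1+g)/(1+r))^n] / (r − g) = 72,615 × [1 − ((1+0.08)/(1+r))^21] / (r − 0.08) = £944,876.92.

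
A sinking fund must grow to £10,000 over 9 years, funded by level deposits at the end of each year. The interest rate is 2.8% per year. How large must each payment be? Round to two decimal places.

£992.39

Level ordinary annuity; solve FV = PMT × [((1+r)^n − 1)/r] for PMT.
Periodic rate r = 0.028 per year.
With n = 9: PMT = 10,000 / ([((1+r)^n − 1)/r]) = £992.39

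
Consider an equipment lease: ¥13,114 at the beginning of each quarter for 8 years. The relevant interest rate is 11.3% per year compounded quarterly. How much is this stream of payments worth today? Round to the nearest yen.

¥281,597

This is an annuity due: 32 payments of ¥13,114 at the beginning of each quarter.
Periodic rate r = 0.113/4 per quarter; n is counted in quarters.
PV = PMT × [(1 − (1+r)^−n)/r] × (1+r) = 13,114 × [1 − (1+r)^−32] / r × (1+r) = ¥281,597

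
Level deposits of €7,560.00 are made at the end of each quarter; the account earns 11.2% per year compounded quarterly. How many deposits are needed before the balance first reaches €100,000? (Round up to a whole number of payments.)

12 payments

Periodic rate r = 0.112/4 per quarter; n is counted in quarters.
Ordinary annuity FV: 100,000 = 7,560 × [((1+r)^n − 1)/r].
(1+r)^n = 1 + 100,000 × r / 7,560, so n = ln(1 + 100,000·r/7,560) / ln(1+r) = 11.41.
Round up to a whole number of payments: n = 12.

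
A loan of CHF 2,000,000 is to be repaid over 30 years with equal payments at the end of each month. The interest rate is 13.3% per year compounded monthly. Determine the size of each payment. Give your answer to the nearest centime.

Level ordinary annuity; solve PV = PMT × [(1 − (1+r)^−n)/r] for PMT.
Periodic rate r = 0.133/12 per month; n is counted in months.
With n = 360: PMT = 2,000,000 / ([(1 − (1+r)^−n)/r]) = CHF 22,593.92

CHF 22,593.92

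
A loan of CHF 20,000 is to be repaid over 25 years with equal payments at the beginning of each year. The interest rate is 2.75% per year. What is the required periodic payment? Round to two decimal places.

CHF 1,086.91

Level annuity due; solve PV = PMT × [(1 − (1+r)^−n)/r] × (1+r) for PMT.
Periodic rate r = 0.0275 per year.
With n = 25: PMT = 20,000 / ([(1 − (1+r)^−n)/r] × (1+r)) = CHF 1,086.91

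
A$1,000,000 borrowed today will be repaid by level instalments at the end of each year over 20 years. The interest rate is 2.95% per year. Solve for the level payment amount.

Level ordinary annuity; solve PV = PMT × [(1 − (1+r)^−n)/r] for PMT.
Periodic rate r = 0.0295 per year.
With n = 20: PMT = 1,000,000 / ([(1 − (1+r)^−n)/r]) = A$66,905.37

A$66,905.37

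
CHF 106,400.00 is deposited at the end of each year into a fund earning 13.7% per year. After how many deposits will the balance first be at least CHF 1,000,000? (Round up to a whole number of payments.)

7 payments

Periodic rate r = 0.137 per year.
Ordinary annuity FV: 1,000,000 = 106,400 × [((1+r)^n − 1)/r].
(1+r)^n = 1 + 1,000,000 × r / 106,400, so n = ln(1 + 1,000,000·r/106,400) / ln(1+r) = 6.45.
Round up to a whole number of payments: n = 7.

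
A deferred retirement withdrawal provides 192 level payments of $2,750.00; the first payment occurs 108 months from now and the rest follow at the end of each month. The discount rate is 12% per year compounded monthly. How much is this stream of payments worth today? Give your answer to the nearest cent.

Ordinary annuity of 192 payments, first payment at period 108.
Periodic rate r = 0.12/12 per month; n is counted in months.
The ordinary-annuity PV formula values the stream one period before the first payment (period 107); discount that back 107 periods:
PV₀ = 2,750 × [1 − (1+r)^−192] / r × (1+r)^−107 = $80,794.03

$80,794.03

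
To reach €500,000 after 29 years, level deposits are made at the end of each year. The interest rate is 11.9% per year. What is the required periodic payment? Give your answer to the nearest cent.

€2,373.74

Level ordinary annuity; solve FV = PMT × [((1+r)^n − 1)/r] for PMT.
Periodic rate r = 0.119 per year.
With n = 29: PMT = 500,000 / ([((1+r)^n − 1)/r]) = €2,373.74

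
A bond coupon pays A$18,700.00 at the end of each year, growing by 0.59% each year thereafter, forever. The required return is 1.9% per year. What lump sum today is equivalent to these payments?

A$1,427,480.92

Periodic rate r = 0.019 per year.
Growing perpetuity (Gordon): PV = PMT₁ / (r − g) = 18,700 / (r − 0.0059) = A$1,427,480.92.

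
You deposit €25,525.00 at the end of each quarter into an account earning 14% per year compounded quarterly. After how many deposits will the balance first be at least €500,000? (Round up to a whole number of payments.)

16 payments

Periodic rate r = 0.14/4 per quarter; n is counted in quarters.
Ordinary annuity FV: 500,000 = 25,525 × [((1+r)^n − 1)/r].
(1+r)^n = 1 + 500,000 × r / 25,525, so n = ln(1 + 500,000·r/25,525) / ln(1+r) = 15.18.
Round up to a whole number of payments: n = 16.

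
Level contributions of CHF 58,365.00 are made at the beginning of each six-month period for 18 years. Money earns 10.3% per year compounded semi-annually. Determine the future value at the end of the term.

This is an annuity due: 36 deposits of CHF 58,365.00 at the beginning of each six-month period.
Periodic rate r = 0.103/2 per half-year; n is counted in half-years.
FV = PMT × [((1+r)^n − 1)/r] × (1+r) = 58,365 × [(1+r)^36 − 1] / r × (1+r) = CHF 6,074,218.88

CHF 6,074,218.88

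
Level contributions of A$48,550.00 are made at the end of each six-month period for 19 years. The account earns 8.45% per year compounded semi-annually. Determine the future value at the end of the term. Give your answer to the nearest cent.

This is an ordinary annuity: 38 deposits of A$48,550.00 at the end of each six-month period.
Periodic rate r = 0.0845/2 per half-year; n is counted in half-years.
FV = PMT × [((1+r)^n − 1)/r] = 48,550 × [(1+r)^38 − 1] / r = A$4,388,146.93

A$4,388,146.93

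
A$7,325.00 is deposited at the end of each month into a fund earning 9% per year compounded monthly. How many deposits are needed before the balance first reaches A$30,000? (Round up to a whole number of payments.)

5 payments

Periodic rate r = 0.09/12 per month; n is counted in months.
Ordinary annuity FV: 30,000 = 7,325 × [((1+r)^n − 1)/r].
(1+r)^n = 1 + 30,000 × r / 7,325, so n = ln(1 + 30,000·r/7,325) / ln(1+r) = 4.05.
Round up to a whole number of payments: n = 5.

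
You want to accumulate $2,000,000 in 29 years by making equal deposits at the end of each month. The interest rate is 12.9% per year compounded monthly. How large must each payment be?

Level ordinary annuity; solve FV = PMT × [((1+r)^n − 1)/r] for PMT.
Periodic rate r = 0.129/12 per month; n is counted in months.
With n = 348: PMT = 2,000,000 / ([((1+r)^n − 1)/r]) = $533.40

$533.40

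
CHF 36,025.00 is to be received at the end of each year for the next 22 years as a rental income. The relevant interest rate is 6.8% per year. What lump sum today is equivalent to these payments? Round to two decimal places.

CHF 405,176.69

This is an ordinary annuity: 22 payments of CHF 36,025.00 at the end of each year.
Periodic rate r = 0.068 per year.
PV = PMT × [(1 − (1+r)^−n)/r] = 36,025 × [1 − (1+r)^−22] / r = CHF 405,176.69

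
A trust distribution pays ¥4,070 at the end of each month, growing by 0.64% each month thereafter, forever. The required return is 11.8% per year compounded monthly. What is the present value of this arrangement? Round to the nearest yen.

Periodic rate r = 0.118/12 per month.
Growing perpetuity (Gordon): PV = PMT₁ / (r − g) = 4,070 / (r − 0.0064) = ¥1,185,437.

¥1,185,437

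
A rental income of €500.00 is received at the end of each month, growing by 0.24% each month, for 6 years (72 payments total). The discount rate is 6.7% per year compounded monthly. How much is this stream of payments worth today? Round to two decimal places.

€32,058.49

Periodic rate r = 0.067/12 per month; n is counted in months.
Growing ordinary annuity: PV = PMT₁ × [1 − ((1+g)/(1+r))^n] / (r − g) = 500 × [1 − ((1+0.0024)/(1+r))^72] / (r − 0.0024) = €32,058.49.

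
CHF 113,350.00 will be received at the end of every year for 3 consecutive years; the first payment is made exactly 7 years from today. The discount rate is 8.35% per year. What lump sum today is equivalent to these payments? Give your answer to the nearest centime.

CHF 179,408.08

Ordinary annuity of 3 payments, first payment at period 7.
Periodic rate r = 0.0835 per year.
The ordinary-annuity PV formula values the stream one period before the first payment (period 6); discount that back 6 periods:
PV₀ = 113,350 × [1 − (1+r)^−3] / r × (1+r)^−6 = CHF 179,408.08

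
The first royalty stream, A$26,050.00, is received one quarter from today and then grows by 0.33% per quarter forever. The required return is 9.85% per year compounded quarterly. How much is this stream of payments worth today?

Periodic rate r = 0.0985/4 per quarter.
Growing perpetuity (Gordon): PV = PMT₁ / (r − g) = 26,050 / (r − 0.0033) = A$1,221,570.93.

A$1,221,570.93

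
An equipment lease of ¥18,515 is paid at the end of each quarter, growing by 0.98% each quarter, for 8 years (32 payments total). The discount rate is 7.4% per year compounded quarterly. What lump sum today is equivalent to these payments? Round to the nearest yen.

¥510,889

Periodic rate r = 0.074/4 per quarter; n is counted in quarters.
Growing ordinary annuity: PV = PMT₁ × [1 − ((1+g)/(1+r))^n] / (r − g) = 18,515 × [1 − ((1+0.0098)/(1+r))^32] / (r − 0.0098) = ¥510,889.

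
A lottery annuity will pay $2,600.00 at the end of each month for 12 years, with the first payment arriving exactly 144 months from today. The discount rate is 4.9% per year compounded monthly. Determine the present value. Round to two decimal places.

Ordinary annuity of 144 payments, first payment at period 144.
Periodic rate r = 0.049/12 per month; n is counted in months.
The ordinary-annuity PV formula values the stream one period before the first payment (period 143); discount that back 143 periods:
PV₀ = 2,600 × [1 − (1+r)^−144] / r × (1+r)^−143 = $157,821.38

$157,821.38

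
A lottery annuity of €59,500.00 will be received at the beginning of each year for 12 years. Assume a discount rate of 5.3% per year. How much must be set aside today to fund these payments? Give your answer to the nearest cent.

€546,036.21

This is an annuity due: 12 payments of €59,500.00 at the beginning of each year.
Periodic rate r = 0.053 per year.
PV = PMT × [(1 − (1+r)^−n)/r] × (1+r) = 59,500 × [1 − (1+r)^−12] / r × (1+r) = €546,036.21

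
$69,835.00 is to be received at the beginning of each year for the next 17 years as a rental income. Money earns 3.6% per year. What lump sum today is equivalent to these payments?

$908,119.90

This is an annuity due: 17 payments of $69,835.00 at the beginning of each year.
Periodic rate r = 0.036 per year.
PV = PMT × [(1 − (1+r)^−n)/r] × (1+r) = 69,835 × [1 − (1+r)^−17] / r × (1+r) = $908,119.90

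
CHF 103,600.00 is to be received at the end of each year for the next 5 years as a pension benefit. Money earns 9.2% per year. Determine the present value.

This is an ordinary annuity: 5 payments of CHF 103,600.00 at the end of each year.
Periodic rate r = 0.092 per year.
PV = PMT × [(1 − (1+r)^−n)/r] = 103,600 × [1 − (1+r)^−5] / r = CHF 400,885.39

CHF 400,885.39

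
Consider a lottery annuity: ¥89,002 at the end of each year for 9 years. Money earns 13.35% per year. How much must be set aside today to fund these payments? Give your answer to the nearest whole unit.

¥450,845

This is an ordinary annuity: 9 payments of ¥89,002 at the end of each year.
Periodic rate r = 0.1335 per year.
PV = PMT × [(1 − (1+r)^−n)/r] = 89,002 × [1 − (1+r)^−9] / r = ¥450,845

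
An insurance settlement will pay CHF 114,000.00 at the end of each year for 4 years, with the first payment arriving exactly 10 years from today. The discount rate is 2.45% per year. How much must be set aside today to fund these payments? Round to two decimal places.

CHF 345,331.57

Ordinary annuity of 4 payments, first payment at period 10.
Periodic rate r = 0.0245 per year.
The ordinary-annuity PV formula values the stream one period before the first payment (period 9); discount that back 9 periods:
PV₀ = 114,000 × [1 − (1+r)^−4] / r × (1+r)^−9 = CHF 345,331.57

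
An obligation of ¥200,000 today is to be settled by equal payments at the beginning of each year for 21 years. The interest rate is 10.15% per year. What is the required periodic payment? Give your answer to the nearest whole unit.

Level annuity due; solve PV = PMT × [(1 − (1+r)^−n)/r] × (1+r) for PMT.
Periodic rate r = 0.1015 per year.
With n = 21: PMT = 200,000 / ([(1 − (1+r)^−n)/r] × (1+r)) = ¥21,215

¥21,215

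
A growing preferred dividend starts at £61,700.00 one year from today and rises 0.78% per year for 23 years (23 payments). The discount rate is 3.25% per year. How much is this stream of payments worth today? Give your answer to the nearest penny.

£1,066,687.92

Periodic rate r = 0.0325 per year.
Growing ordinary annuity: PV = PMT₁ × [1 − ((1+g)/(1+r))^n] / (r − g) = 61,700 × [1 − ((1+0.0078)/(1+r))^23] / (r − 0.0078) = £1,066,687.92.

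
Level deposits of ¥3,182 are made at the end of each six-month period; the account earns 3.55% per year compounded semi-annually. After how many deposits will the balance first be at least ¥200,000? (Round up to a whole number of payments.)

Periodic rate r = 0.0355/2 per half-year; n is counted in half-years.
Ordinary annuity FV: 200,000 = 3,182 × [((1+r)^n − 1)/r].
(1+r)^n = 1 + 200,000 × r / 3,182, so n = ln(1 + 200,000·r/3,182) / ln(1+r) = 42.59.
Round up to a whole number of payments: n = 43.

43 payments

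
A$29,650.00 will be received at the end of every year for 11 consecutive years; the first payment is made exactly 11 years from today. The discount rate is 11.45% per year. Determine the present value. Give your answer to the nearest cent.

A$61,003.79

Ordinary annuity of 11 payments, first payment at period 11.
Periodic rate r = 0.1145 per year.
The ordinary-annuity PV formula values the stream one period before the first payment (period 10); discount that back 10 periods:
PV₀ = 29,650 × [1 − (1+r)^−11] / r × (1+r)^−10 = A$61,003.79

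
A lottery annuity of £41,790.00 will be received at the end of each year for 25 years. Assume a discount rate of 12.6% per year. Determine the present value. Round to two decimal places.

£314,596.33

This is an ordinary annuity: 25 payments of £41,790.00 at the end of each year.
Periodic rate r = 0.126 per year.
PV = PMT × [(1 − (1+r)^−n)/r] = 41,790 × [1 − (1+r)^−25] / r = £314,596.33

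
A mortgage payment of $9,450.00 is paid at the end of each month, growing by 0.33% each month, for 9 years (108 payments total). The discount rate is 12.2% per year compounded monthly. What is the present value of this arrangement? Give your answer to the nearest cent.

$717,394.87

Periodic rate r = 0.122/12 per month; n is counted in months.
Growing ordinary annuity: PV = PMT₁ × [1 − ((1+g)/(1+r))^n] / (r − g) = 9,450 × [1 − ((1+0.0033)/(1+r))^108] / (r − 0.0033) = $717,394.87.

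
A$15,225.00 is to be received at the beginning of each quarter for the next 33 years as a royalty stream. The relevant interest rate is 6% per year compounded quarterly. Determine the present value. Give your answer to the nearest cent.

This is an annuity due: 132 payments of A$15,225.00 at the beginning of each quarter.
Periodic rate r = 0.06/4 per quarter; n is counted in quarters.
PV = PMT × [(1 − (1+r)^−n)/r] × (1+r) = 15,225 × [1 − (1+r)^−132] / r × (1+r) = A$885,875.76

A$885,875.76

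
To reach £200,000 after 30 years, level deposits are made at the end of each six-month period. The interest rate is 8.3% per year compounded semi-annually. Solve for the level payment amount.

£792.76

Level ordinary annuity; solve FV = PMT × [((1+r)^n − 1)/r] for PMT.
Periodic rate r = 0.083/2 per half-year; n is counted in half-years.
With n = 60: PMT = 200,000 / ([((1+r)^n − 1)/r]) = £792.76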